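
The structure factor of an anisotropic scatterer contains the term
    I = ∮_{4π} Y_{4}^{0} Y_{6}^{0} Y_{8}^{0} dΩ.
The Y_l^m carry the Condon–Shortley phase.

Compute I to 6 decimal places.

Checks pass: Σm=0; 18 even; l₃=8∈[2,10].
(2·4+1)(2·6+1)(2·8+1) = 1989
Δ: 2! 6! 10! / 19! → 1/23279256
sum: t=0:+1/1658880 t=1:−1/518400 t=2:+1/1658880 = -1/1382400
3j²(4 6 8; 0 0 0) = Δ·Π!·Σ² = 504/46189  (sign -1)
(m-triple is (0,0,0) — same symbol as above.)
combine: 4πI² = 1989·504/46189·504/46189 = 2286144/9653501
take √, sign +1: I = 0.13727910

0.137279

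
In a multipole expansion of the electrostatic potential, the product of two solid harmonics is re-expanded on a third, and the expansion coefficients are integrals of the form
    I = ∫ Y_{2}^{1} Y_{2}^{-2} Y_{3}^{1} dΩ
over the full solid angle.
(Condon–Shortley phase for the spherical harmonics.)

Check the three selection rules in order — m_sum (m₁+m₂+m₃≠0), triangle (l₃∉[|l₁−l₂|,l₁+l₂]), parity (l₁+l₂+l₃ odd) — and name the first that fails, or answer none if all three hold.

Σmᵢ = 0  ✓
l₃∈[|l₁−l₂|,l₁+l₂]=[0,4], have l₃=3  ✓
Σlᵢ = 7 ⇒ odd  ✗

parity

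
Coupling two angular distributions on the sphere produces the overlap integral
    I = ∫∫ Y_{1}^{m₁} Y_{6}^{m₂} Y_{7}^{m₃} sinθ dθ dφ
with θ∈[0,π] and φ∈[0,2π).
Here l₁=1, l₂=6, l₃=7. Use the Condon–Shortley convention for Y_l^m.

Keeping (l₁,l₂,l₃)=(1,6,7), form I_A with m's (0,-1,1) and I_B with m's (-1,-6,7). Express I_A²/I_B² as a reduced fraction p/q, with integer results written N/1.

48/91

l's match ⇒ only the (l;m) 3-j factors differ between A and B.
A: triangle coeff Δ(1,6,7) = 1/1365; Σ_t [0,0]: t=0:+1/604800 = 1/604800; (3j)²=16/455 [(1 6 7; 0 -1 1)], sign=+1
B: triangle coeff Δ(1,6,7) = 1/1365; Σ_t [0,0]: t=0:+1/958003200 = 1/958003200; (3j)²=1/15 [(1 6 7; -1 -6 7)], sign=+1
I_A²/I_B² = (16/455)/(1/15) = 48/91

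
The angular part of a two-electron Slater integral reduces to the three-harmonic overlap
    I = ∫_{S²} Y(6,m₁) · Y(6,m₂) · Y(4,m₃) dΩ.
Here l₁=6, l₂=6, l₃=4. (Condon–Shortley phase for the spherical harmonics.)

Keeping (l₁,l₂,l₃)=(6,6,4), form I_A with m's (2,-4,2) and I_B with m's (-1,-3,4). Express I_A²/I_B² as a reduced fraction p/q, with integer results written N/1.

l's match ⇒ only the (l;m) 3-j factors differ between A and B.
A: triangle coeff Δ(6,6,4) = 1/15315300; Σ_t [0,2]: t=0:+1/3870720 t=1:−1/181440 t=2:+1/138240 = 23/11612160; (3j)²=529/204204 [(6 6 4; 2 -4 2)], sign=+1
B: triangle coeff Δ(6,6,4) = 1/15315300; Σ_t [3,3]: t=3:−1/414720 = -1/414720; (3j)²=49/2431 [(6 6 4; -1 -3 4)], sign=-1
I_A²/I_B² = (529/204204)/(49/2431) = 529/4116

529/4116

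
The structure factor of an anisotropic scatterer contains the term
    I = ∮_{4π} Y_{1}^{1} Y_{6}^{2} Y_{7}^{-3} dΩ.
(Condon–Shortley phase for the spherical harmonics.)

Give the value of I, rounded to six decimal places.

m-sum 0 ✓  L=14 even ✓  5≤7≤7 ✓
Π(2lᵢ+1) = 3×13×15 = 585
triangle coeff Δ(1,6,7) = 1/1365
Σ_t [0,0]: t=0:+1/518400 = 1/518400
(3j)²=7/195 [(1 6 7; 0 0 0)], sign=-1
Σ_t [0,0]: t=0:+1/1935360 = 1/1935360
(3j)²=3/91 [(1 6 7; 1 2 -3)], sign=+1
⇒ 4πI² = 9/13
I = (-1)√(9/13/(4π)) = -0.23471705

-0.234717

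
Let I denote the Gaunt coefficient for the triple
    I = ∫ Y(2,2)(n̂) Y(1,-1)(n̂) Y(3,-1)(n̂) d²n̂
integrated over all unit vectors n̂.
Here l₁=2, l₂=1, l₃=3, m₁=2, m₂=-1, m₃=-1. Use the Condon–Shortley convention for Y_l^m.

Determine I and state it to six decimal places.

-0.082589

Checks pass: Σm=0; 6 even; l₃=3∈[1,3].
(2·2+1)(2·1+1)(2·3+1) = 105
Δ: 0! 4! 2! / 7! → 1/105
sum: t=0:+1/4 = 1/4
3j²(2 1 3; 0 0 0) = Δ·Π!·Σ² = 3/35  (sign -1)
sum: t=0:+1/48 = 1/48
3j²(2 1 3; 2 -1 -1) = Δ·Π!·Σ² = 1/105  (sign +1)
combine: 4πI² = 105·3/35·1/105 = 3/35
take √, sign -1: I = -0.08258890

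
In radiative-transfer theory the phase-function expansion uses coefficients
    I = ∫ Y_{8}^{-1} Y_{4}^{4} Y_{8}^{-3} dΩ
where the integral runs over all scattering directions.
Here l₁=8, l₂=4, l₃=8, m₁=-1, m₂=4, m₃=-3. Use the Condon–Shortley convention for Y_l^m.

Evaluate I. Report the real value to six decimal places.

-0.167010

m-sum 0 ✓  L=20 even ✓  4≤8≤12 ✓
Π(2lᵢ+1) = 17×9×17 = 2601
triangle coeff Δ(8,4,8) = 1/185175900
Σ_t [0,4]: t=0:+1/557383680 t=1:−1/21772800 t=2:+1/8294400 t=3:−1/21772800 t=4:+1/557383680 = 1/30965760
(3j)²=36/4199 [(8 4 8; 0 0 0)], sign=+1
Σ_t [4,4]: t=4:+1/348364800 = 1/348364800
(3j)²=66/4199 [(8 4 8; -1 4 -3)], sign=-1
⇒ 4πI² = 21384/61009
I = (-1)√(21384/61009/(4π)) = -0.16701004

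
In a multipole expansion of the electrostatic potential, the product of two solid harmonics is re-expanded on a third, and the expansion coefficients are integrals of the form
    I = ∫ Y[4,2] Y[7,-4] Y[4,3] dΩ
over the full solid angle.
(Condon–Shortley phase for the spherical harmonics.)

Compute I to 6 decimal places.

0.000000

2 − 4 + 3 = 1 ≠ 0: azimuthal integral kills it; I = 0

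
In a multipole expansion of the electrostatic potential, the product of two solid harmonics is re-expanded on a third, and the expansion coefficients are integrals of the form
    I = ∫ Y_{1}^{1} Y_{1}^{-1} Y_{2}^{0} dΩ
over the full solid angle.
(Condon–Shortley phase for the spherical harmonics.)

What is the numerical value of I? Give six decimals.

Checks pass: Σm=0; 4 even; l₃=2∈[0,2].
(2·1+1)(2·1+1)(2·2+1) = 45
Δ: 0! 2! 2! / 5! → 1/30
sum: t=0:+1/1 = 1/1
3j²(1 1 2; 0 0 0) = Δ·Π!·Σ² = 2/15  (sign +1)
sum: t=0:+1/4 = 1/4
3j²(1 1 2; 1 -1 0) = Δ·Π!·Σ² = 1/30  (sign +1)
combine: 4πI² = 45·2/15·1/30 = 1/5
take √, sign +1: I = 0.12615663

0.126157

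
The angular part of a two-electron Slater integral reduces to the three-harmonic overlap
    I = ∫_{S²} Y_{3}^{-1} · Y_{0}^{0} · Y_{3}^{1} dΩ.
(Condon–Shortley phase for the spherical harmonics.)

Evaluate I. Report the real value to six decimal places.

-0.282095

Rules hold: Σm=0, L=6 even, 3≤3≤3.
N = 7·1·7 = 49
Δ = 0!·6!·0!/7! = 1/7
Racah Σ t=0..0: t=0:+1/36 = 1/36
⇒ 3j(3 0 3; 0 0 0)² = 1/7, sgn -1
Racah Σ t=0..0: t=0:+1/48 = 1/48
⇒ 3j(3 0 3; -1 0 1)² = 1/7, sgn +1
4πI² = N·(3j₀)²·(3jₘ)² = 1/1
I = -1·√(1/4π) = -0.28209479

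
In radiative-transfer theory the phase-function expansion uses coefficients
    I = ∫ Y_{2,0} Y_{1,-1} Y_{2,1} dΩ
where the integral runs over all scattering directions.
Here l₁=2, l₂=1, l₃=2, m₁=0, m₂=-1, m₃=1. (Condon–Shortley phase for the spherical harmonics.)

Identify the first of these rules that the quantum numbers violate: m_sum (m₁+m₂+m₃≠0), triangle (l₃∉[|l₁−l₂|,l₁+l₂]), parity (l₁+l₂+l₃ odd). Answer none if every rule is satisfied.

m₁+m₂+m₃ = 0 − 1 + 1 = 0  ✓
triangle: |2−1|=1 ≤ l₃=2 ≤ 2+1=3  ✓
parity: l₁+l₂+l₃ = 5 is odd  ✗

parity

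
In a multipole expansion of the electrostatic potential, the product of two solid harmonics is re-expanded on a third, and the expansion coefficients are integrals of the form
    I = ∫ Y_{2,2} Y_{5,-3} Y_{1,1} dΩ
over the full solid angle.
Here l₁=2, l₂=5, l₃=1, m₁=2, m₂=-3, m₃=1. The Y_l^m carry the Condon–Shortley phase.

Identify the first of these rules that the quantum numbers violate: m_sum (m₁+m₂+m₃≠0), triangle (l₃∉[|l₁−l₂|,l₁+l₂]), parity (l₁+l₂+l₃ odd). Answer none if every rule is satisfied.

m₁+m₂+m₃ = 2 − 3 + 1 = 0  ✓
triangle: |2−5|=3 ≤ l₃=1 ≤ 2+5=7  ✗
parity: l₁+l₂+l₃ = 8 is even

triangle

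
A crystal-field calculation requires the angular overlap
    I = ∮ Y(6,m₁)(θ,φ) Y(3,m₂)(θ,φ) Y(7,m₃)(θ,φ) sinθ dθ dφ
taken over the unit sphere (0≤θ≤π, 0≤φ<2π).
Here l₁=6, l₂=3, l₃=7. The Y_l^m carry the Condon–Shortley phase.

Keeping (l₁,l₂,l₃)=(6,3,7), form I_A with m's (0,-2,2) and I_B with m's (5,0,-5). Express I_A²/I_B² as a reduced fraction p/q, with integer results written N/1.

Same 6,3,7: normalisation and zero-m 3j drop out of the ratio.
A: Δ: 2! 10! 4! / 17! → 1/2042040; sum: t=0:+1/207360 t=1:−1/345600 = 1/518400; 3j²(6 3 7; 0 -2 2) = Δ·Π!·Σ² = 12/2431  (sign -1)
B: Δ: 2! 10! 4! / 17! → 1/2042040; sum: t=0:+1/4354560 t=1:−1/14515200 = 1/6220800; 3j²(6 3 7; 5 0 -5) = Δ·Π!·Σ² = 77/4420  (sign +1)
I_A²/I_B² = (12/2431)/(77/4420) = 240/847

240/847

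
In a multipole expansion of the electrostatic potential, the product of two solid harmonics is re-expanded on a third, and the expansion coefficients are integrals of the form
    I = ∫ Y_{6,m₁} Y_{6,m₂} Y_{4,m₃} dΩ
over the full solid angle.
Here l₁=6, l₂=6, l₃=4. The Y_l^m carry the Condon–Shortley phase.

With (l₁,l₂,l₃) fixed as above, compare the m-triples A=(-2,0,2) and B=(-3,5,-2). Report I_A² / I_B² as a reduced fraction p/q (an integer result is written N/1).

Same 6,6,4: normalisation and zero-m 3j drop out of the ratio.
A: Δ: 8! 4! 4! / 17! → 1/15315300; sum: t=4:+1/55296 t=5:−1/25920 t=6:+1/138240 = -11/829440; 3j²(6 6 4; -2 0 2) = Δ·Π!·Σ² = 11/1326  (sign -1)
B: Δ: 8! 4! 4! / 17! → 1/15315300; sum: t=7:−1/483840 t=8:+1/1451520 = -1/725760; 3j²(6 6 4; -3 5 -2) = Δ·Π!·Σ² = 24/1547  (sign -1)
I_A²/I_B² = (11/1326)/(24/1547) = 77/144

77/144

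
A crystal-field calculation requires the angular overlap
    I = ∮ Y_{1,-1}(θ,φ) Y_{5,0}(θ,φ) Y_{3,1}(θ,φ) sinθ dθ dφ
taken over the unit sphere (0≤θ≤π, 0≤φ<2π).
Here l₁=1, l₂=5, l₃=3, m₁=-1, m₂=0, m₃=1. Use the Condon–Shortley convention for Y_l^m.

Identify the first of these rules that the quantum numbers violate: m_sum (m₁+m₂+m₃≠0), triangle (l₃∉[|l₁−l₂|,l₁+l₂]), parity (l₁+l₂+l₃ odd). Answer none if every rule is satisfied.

m₁+m₂+m₃ = -1 + 0 + 1 = 0  ✓
triangle: |1−5|=4 ≤ l₃=3 ≤ 1+5=6  ✗
parity: l₁+l₂+l₃ = 9 is odd

triangle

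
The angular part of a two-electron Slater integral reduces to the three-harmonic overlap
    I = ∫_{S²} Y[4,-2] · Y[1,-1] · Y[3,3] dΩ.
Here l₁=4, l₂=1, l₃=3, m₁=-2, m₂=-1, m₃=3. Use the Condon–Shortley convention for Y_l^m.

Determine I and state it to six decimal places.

0.061558

Checks pass: Σm=0; 8 even; l₃=3∈[3,5].
(2·4+1)(2·1+1)(2·3+1) = 189
Δ: 2! 6! 0! / 9! → 1/252
sum: t=1:−1/36 = -1/36
3j²(4 1 3; 0 0 0) = Δ·Π!·Σ² = 4/63  (sign +1)
sum: t=0:+1/1440 = 1/1440
3j²(4 1 3; -2 -1 3) = Δ·Π!·Σ² = 1/252  (sign +1)
combine: 4πI² = 189·4/63·1/252 = 1/21
take √, sign +1: I = 0.06155813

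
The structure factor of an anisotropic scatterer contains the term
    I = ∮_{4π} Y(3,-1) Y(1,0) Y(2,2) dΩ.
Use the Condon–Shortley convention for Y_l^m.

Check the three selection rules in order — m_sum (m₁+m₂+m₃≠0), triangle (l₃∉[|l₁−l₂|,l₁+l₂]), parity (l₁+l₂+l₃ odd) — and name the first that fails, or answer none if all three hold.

m_sum

m₁+m₂+m₃ = -1 + 0 + 2 = 1  ✗
triangle: |3−1|=2 ≤ l₃=2 ≤ 3+1=4
parity: l₁+l₂+l₃ = 6 is even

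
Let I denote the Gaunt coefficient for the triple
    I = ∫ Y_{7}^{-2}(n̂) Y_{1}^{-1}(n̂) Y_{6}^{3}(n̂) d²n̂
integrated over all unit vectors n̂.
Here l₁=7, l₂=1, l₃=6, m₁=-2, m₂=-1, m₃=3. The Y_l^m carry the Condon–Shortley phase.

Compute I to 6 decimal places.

0.110647

m-sum 0 ✓  L=14 even ✓  6≤6≤8 ✓
Π(2lᵢ+1) = 15×3×13 = 585
triangle coeff Δ(7,1,6) = 1/1365
Σ_t [1,1]: t=1:−1/518400 = -1/518400
(3j)²=7/195 [(7 1 6; 0 0 0)], sign=-1
Σ_t [0,0]: t=0:+1/4354560 = 1/4354560
(3j)²=2/273 [(7 1 6; -2 -1 3)], sign=-1
⇒ 4πI² = 2/13
I = (+1)√(2/13/(4π)) = 0.11064668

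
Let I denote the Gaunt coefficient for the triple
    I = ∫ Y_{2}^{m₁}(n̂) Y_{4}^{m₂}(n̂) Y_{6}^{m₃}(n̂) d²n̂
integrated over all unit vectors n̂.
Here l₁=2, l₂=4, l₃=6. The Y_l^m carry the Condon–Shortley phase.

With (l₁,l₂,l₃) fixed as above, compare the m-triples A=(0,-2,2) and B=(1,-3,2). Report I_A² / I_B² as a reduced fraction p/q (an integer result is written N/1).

Same 2,4,6: normalisation and zero-m 3j drop out of the ratio.
A: Δ: 0! 4! 8! / 13! → 1/6435; sum: t=0:+1/5760 = 1/5760; 3j²(2 4 6; 0 -2 2) = Δ·Π!·Σ² = 56/2145  (sign +1)
B: Δ: 0! 4! 8! / 13! → 1/6435; sum: t=0:+1/30240 = 1/30240; 3j²(2 4 6; 1 -3 2) = Δ·Π!·Σ² = 32/6435  (sign +1)
I_A²/I_B² = (56/2145)/(32/6435) = 21/4

21/4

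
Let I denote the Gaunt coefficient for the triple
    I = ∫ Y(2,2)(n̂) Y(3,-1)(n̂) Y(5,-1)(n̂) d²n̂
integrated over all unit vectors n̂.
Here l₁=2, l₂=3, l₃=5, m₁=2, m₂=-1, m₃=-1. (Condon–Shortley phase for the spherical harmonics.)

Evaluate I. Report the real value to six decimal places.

Rules hold: Σm=0, L=10 even, 1≤5≤5.
N = 5·7·11 = 385
Δ = 0!·4!·6!/11! = 1/2310
Racah Σ t=0..0: t=0:+1/144 = 1/144
⇒ 3j(2 3 5; 0 0 0)² = 10/231, sgn -1
Racah Σ t=0..0: t=0:+1/1152 = 1/1152
⇒ 3j(2 3 5; 2 -1 -1)² = 1/154, sgn +1
4πI² = N·(3j₀)²·(3jₘ)² = 25/231
I = -1·√(0.108225/4π) = -0.09280237

-0.092802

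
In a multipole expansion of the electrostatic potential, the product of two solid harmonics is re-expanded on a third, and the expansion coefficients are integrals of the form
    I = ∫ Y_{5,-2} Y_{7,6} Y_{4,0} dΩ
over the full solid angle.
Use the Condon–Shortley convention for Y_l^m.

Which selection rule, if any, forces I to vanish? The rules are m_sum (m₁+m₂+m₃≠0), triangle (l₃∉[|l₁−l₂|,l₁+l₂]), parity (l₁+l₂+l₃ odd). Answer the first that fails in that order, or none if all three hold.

azimuthal sum: -2 + 6 + 0 = 4  ✗
2 ≤ 4 ≤ 12 (triangle on l)
L = 5 + 7 + 4 = 16 (even)

m_sum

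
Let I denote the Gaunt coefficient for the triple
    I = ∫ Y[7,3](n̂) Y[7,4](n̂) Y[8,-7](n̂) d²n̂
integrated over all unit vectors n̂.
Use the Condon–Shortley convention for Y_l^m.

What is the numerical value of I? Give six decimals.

m-sum 0 ✓  L=22 even ✓  0≤8≤14 ✓
Π(2lᵢ+1) = 15×15×17 = 3825
triangle coeff Δ(7,7,8) = 1/22086194130
Σ_t [0,6]: t=0:+1/18289152000 t=1:−1/248832000 t=2:+1/24883200 t=3:−1/11943936 t=4:+1/24883200 t=5:−1/248832000 t=6:+1/18289152000 = -11/975421440
(3j)²=1750/289731 [(7 7 8; 0 0 0)], sign=-1
Σ_t [3,4]: t=3:−1/7315660800 t=4:+1/9754214400 = -1/29262643200
(3j)²=75/52003 [(7 7 8; 3 4 -7)], sign=+1
⇒ 4πI² = 1406250/42204149
I = (-1)√(1406250/42204149/(4π)) = -0.05149307

-0.051493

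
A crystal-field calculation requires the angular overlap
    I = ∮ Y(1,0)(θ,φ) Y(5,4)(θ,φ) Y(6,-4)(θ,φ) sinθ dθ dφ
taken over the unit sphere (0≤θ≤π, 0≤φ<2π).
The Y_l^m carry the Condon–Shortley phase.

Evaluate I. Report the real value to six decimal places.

0.182727

Checks pass: Σm=0; 12 even; l₃=6∈[4,6].
(2·1+1)(2·5+1)(2·6+1) = 429
Δ: 0! 2! 10! / 13! → 1/858
sum: t=0:+1/14400 = 1/14400
3j²(1 5 6; 0 0 0) = Δ·Π!·Σ² = 6/143  (sign +1)
sum: t=0:+1/362880 = 1/362880
3j²(1 5 6; 0 4 -4) = Δ·Π!·Σ² = 10/429  (sign +1)
combine: 4πI² = 429·6/143·10/429 = 60/143
take √, sign +1: I = 0.18272698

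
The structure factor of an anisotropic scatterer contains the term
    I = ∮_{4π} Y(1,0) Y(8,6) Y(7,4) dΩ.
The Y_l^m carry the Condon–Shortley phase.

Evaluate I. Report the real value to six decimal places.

Σmᵢ = 10 ≠ 0, so the φ-integral vanishes; I = 0

0.000000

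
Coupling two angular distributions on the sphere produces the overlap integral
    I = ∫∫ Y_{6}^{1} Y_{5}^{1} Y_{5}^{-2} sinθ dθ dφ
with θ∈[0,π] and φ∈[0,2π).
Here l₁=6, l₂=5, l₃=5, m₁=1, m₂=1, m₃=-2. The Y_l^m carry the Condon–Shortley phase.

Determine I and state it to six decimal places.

Checks pass: Σm=0; 16 even; l₃=5∈[1,11].
(2·6+1)(2·5+1)(2·5+1) = 1573
Δ: 6! 6! 4! / 17! → 1/28588560
sum: t=1:−1/345600 t=2:+1/13824 t=3:−1/5184 t=4:+1/13824 t=5:−1/345600 = -7/129600
3j²(6 5 5; 0 0 0) = Δ·Π!·Σ² = 80/7293  (sign +1)
sum: t=2:+1/41472 t=3:−1/10368 t=4:+1/23040 t=5:−1/518400 = -1/32400
3j²(6 5 5; 1 1 -2) = Δ·Π!·Σ² = 128/12155  (sign +1)
combine: 4πI² = 1573·80/7293·128/12155 = 2048/11271
take √, sign +1: I = 0.12024827

0.120248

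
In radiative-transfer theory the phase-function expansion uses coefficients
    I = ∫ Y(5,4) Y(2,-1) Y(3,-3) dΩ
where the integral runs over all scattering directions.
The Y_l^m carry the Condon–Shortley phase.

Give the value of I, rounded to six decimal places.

Checks pass: Σm=0; 10 even; l₃=3∈[3,7].
(2·5+1)(2·2+1)(2·3+1) = 385
Δ: 4! 6! 0! / 11! → 1/2310
sum: t=2:+1/144 = 1/144
3j²(5 2 3; 0 0 0) = Δ·Π!·Σ² = 10/231  (sign -1)
sum: t=1:−1/4320 = -1/4320
3j²(5 2 3; 4 -1 -3) = Δ·Π!·Σ² = 2/55  (sign -1)
combine: 4πI² = 385·10/231·2/55 = 20/33
take √, sign +1: I = 0.21961050

0.219610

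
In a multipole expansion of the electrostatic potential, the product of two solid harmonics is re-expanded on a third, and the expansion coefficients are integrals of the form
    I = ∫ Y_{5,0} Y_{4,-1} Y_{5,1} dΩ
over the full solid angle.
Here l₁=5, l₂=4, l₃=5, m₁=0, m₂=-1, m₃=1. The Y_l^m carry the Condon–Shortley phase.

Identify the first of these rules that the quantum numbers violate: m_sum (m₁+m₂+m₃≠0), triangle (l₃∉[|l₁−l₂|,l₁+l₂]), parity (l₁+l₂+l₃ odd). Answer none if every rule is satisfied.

none

Σmᵢ = 0  ✓
l₃∈[|l₁−l₂|,l₁+l₂]=[1,9], have l₃=5  ✓
Σlᵢ = 14 ⇒ even  ✓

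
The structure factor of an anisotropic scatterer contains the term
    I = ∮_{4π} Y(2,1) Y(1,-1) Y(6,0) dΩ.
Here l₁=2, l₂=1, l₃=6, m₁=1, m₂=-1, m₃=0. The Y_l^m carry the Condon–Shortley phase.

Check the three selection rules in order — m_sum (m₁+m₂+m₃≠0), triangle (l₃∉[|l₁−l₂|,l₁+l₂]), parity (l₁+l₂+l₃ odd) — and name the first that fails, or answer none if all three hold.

triangle

azimuthal sum: 1 − 1 + 0 = 0  ✓
1 ≤ 6 ≤ 3 (triangle on l)  ✗
L = 2 + 1 + 6 = 9 (odd)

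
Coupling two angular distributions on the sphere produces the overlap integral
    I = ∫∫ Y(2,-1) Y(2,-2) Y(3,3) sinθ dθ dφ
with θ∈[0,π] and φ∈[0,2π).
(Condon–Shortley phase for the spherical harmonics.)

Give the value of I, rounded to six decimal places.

L=7 odd ⇒ parity kills the (l;000) factor ⇒ I = 0

0.000000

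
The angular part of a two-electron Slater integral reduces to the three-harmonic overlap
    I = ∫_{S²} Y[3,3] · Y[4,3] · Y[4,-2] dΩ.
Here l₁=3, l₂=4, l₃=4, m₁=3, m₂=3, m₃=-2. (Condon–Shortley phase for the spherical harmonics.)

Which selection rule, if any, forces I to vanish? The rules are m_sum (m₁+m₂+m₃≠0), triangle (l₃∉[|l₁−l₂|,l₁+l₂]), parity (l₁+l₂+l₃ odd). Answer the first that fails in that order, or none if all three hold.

m_sum

Σmᵢ = 4  ✗
l₃∈[|l₁−l₂|,l₁+l₂]=[1,7], have l₃=4
Σlᵢ = 11 ⇒ odd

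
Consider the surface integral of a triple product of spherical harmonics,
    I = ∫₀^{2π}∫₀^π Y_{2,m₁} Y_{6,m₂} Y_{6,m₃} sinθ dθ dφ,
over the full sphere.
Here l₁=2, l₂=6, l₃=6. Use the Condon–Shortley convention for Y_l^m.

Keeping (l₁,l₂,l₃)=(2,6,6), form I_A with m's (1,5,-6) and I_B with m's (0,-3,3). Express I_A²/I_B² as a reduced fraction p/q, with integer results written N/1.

l's match ⇒ only the (l;m) 3-j factors differ between A and B.
A: triangle coeff Δ(2,6,6) = 1/90090; Σ_t [1,1]: t=1:−1/7257600 = -1/7257600; (3j)²=11/455 [(2 6 6; 1 5 -6)], sign=-1
B: triangle coeff Δ(2,6,6) = 1/90090; Σ_t [0,2]: t=0:+1/120960 t=1:−1/80640 t=2:+1/1451520 = -1/290304; (3j)²=5/2002 [(2 6 6; 0 -3 3)], sign=+1
I_A²/I_B² = (11/455)/(5/2002) = 242/25

242/25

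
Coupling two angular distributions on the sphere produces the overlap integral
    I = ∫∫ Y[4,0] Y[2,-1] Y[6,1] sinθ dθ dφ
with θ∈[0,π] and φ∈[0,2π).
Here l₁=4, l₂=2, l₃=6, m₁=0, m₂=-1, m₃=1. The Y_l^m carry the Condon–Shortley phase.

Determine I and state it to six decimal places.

Checks pass: Σm=0; 12 even; l₃=6∈[2,6].
(2·4+1)(2·2+1)(2·6+1) = 585
Δ: 0! 8! 4! / 13! → 1/6435
sum: t=0:+1/2304 = 1/2304
3j²(4 2 6; 0 0 0) = Δ·Π!·Σ² = 5/143  (sign +1)
sum: t=0:+1/3456 = 1/3456
3j²(4 2 6; 0 -1 1) = Δ·Π!·Σ² = 35/1287  (sign -1)
combine: 4πI² = 585·5/143·35/1287 = 875/1573
take √, sign -1: I = -0.21039467

-0.210395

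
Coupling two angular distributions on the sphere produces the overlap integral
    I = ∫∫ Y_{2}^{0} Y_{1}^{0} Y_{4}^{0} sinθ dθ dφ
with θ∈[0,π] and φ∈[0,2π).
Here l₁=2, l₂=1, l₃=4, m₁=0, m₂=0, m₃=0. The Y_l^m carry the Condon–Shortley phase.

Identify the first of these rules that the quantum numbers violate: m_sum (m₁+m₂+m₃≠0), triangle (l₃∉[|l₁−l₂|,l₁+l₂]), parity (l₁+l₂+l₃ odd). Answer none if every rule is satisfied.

azimuthal sum: 0 + 0 + 0 = 0  ✓
1 ≤ 4 ≤ 3 (triangle on l)  ✗
L = 2 + 1 + 4 = 7 (odd)

triangle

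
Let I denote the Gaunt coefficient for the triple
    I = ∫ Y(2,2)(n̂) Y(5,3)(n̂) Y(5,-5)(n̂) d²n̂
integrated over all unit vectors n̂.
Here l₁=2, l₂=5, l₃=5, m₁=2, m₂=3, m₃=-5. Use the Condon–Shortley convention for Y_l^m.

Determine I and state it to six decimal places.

Rules hold: Σm=0, L=12 even, 3≤5≤7.
N = 5·11·11 = 605
Δ = 2!·2!·8!/13! = 1/38610
Racah Σ t=0..2: t=0:+1/2880 t=1:−1/576 t=2:+1/2880 = -1/960
⇒ 3j(2 5 5; 0 0 0)² = 10/429, sgn +1
Racah Σ t=0..0: t=0:+1/161280 = 1/161280
⇒ 3j(2 5 5; 2 3 -5)² = 1/143, sgn +1
4πI² = N·(3j₀)²·(3jₘ)² = 50/507
I = +1·√(0.0986193/4π) = 0.08858824

0.088588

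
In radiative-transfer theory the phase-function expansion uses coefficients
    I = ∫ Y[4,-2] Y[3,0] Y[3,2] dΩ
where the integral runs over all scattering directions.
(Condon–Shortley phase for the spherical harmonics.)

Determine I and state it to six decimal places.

-0.044418

m-sum 0 ✓  L=10 even ✓  1≤3≤7 ✓
Π(2lᵢ+1) = 9×7×7 = 441
triangle coeff Δ(4,3,3) = 1/34650
Σ_t [1,3]: t=1:−1/72 t=2:+1/16 t=3:−1/72 = 5/144
(3j)²=2/77 [(4 3 3; 0 0 0)], sign=-1
Σ_t [2,3]: t=2:+1/96 t=3:−1/72 = -1/288
(3j)²=1/462 [(4 3 3; -2 0 2)], sign=+1
⇒ 4πI² = 3/121
I = (-1)√(3/121/(4π)) = -0.04441841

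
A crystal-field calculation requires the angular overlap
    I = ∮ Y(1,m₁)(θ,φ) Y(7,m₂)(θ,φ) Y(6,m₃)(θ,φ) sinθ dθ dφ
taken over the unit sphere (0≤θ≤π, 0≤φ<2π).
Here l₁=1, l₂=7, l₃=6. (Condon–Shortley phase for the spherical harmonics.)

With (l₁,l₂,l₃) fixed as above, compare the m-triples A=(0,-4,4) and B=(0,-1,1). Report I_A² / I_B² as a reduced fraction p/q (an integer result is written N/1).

11/16

Same 1,7,6: normalisation and zero-m 3j drop out of the ratio.
A: Δ: 2! 0! 12! / 15! → 1/1365; sum: t=1:−1/7257600 = -1/7257600; 3j²(1 7 6; 0 -4 4) = Δ·Π!·Σ² = 11/455  (sign -1)
B: Δ: 2! 0! 12! / 15! → 1/1365; sum: t=1:−1/604800 = -1/604800; 3j²(1 7 6; 0 -1 1) = Δ·Π!·Σ² = 16/455  (sign +1)
I_A²/I_B² = (11/455)/(16/455) = 11/16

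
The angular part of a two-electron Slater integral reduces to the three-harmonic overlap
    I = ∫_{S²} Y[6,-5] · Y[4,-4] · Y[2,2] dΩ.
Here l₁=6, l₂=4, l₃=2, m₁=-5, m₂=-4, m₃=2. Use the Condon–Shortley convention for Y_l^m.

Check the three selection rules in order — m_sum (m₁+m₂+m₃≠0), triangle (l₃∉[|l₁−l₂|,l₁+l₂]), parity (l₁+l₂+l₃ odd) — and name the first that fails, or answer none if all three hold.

azimuthal sum: -5 − 4 + 2 = -7  ✗
2 ≤ 2 ≤ 10 (triangle on l)
L = 6 + 4 + 2 = 12 (even)

m_sum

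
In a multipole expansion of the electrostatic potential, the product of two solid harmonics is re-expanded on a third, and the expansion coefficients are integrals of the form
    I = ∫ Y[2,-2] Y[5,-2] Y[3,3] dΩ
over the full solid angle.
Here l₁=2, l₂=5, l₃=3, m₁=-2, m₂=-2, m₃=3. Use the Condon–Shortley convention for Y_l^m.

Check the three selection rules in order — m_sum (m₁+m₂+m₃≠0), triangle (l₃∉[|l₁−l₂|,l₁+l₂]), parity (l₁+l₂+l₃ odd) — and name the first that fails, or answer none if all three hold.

m₁+m₂+m₃ = -2 − 2 + 3 = -1  ✗
triangle: |2−5|=3 ≤ l₃=3 ≤ 2+5=7
parity: l₁+l₂+l₃ = 10 is even

m_sum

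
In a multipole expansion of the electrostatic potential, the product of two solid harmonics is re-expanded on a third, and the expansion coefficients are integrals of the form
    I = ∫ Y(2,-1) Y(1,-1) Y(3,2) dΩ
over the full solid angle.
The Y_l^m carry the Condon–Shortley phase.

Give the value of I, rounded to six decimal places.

0.261169

Rules hold: Σm=0, L=6 even, 1≤3≤3.
N = 5·3·7 = 105
Δ = 0!·4!·2!/7! = 1/105
Racah Σ t=0..0: t=0:+1/4 = 1/4
⇒ 3j(2 1 3; 0 0 0)² = 3/35, sgn -1
Racah Σ t=0..0: t=0:+1/12 = 1/12
⇒ 3j(2 1 3; -1 -1 2)² = 2/21, sgn -1
4πI² = N·(3j₀)²·(3jₘ)² = 6/7
I = +1·√(0.857143/4π) = 0.26116903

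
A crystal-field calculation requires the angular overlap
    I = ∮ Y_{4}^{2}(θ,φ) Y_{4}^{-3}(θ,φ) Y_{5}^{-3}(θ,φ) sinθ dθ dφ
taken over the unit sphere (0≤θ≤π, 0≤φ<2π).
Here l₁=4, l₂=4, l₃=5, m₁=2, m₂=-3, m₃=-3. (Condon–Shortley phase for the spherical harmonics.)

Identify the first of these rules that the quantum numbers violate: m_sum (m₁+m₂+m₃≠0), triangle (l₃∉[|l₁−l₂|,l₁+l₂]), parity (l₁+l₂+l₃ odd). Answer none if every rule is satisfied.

azimuthal sum: 2 − 3 − 3 = -4  ✗
0 ≤ 5 ≤ 8 (triangle on l)
L = 4 + 4 + 5 = 13 (odd)

m_sum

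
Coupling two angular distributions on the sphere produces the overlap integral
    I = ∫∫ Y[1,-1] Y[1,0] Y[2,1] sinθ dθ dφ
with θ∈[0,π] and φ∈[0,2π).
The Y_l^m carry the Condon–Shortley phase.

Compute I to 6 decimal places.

Rules hold: Σm=0, L=4 even, 0≤2≤2.
N = 3·3·5 = 45
Δ = 0!·2!·2!/5! = 1/30
Racah Σ t=0..0: t=0:+1/1 = 1/1
⇒ 3j(1 1 2; 0 0 0)² = 2/15, sgn +1
Racah Σ t=0..0: t=0:+1/2 = 1/2
⇒ 3j(1 1 2; -1 0 1)² = 1/10, sgn -1
4πI² = N·(3j₀)²·(3jₘ)² = 3/5
I = -1·√(0.6/4π) = -0.21850969

-0.218510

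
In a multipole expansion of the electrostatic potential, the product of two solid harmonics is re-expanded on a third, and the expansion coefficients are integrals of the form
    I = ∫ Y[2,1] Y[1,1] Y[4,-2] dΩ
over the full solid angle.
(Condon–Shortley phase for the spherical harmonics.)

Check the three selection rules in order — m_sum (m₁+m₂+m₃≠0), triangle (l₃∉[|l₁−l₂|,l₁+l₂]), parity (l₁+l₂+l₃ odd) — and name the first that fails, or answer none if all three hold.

azimuthal sum: 1 + 1 − 2 = 0  ✓
1 ≤ 4 ≤ 3 (triangle on l)  ✗
L = 2 + 1 + 4 = 7 (odd)

triangle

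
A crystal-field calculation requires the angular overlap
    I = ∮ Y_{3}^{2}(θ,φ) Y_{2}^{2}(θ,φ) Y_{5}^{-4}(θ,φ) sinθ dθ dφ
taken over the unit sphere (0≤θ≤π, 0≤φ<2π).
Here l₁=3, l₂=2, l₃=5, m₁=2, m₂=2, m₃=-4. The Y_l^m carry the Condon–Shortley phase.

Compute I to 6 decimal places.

Checks pass: Σm=0; 10 even; l₃=5∈[1,5].
(2·3+1)(2·2+1)(2·5+1) = 385
Δ: 0! 6! 4! / 11! → 1/2310
sum: t=0:+1/144 = 1/144
3j²(3 2 5; 0 0 0) = Δ·Π!·Σ² = 10/231  (sign -1)
sum: t=0:+1/2880 = 1/2880
3j²(3 2 5; 2 2 -4) = Δ·Π!·Σ² = 3/55  (sign -1)
combine: 4πI² = 385·10/231·3/55 = 10/11
take √, sign +1: I = 0.26896683

0.268967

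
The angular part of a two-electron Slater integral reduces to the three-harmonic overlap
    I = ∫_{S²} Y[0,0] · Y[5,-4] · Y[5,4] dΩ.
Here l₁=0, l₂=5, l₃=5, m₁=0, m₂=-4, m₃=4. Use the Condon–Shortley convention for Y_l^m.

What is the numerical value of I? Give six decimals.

Rules hold: Σm=0, L=10 even, 5≤5≤5.
N = 1·11·11 = 121
Δ = 0!·0!·10!/11! = 1/11
Racah Σ t=0..0: t=0:+1/14400 = 1/14400
⇒ 3j(0 5 5; 0 0 0)² = 1/11, sgn -1
Racah Σ t=0..0: t=0:+1/362880 = 1/362880
⇒ 3j(0 5 5; 0 -4 4)² = 1/11, sgn -1
4πI² = N·(3j₀)²·(3jₘ)² = 1/1
I = +1·√(1/4π) = 0.28209479

0.282095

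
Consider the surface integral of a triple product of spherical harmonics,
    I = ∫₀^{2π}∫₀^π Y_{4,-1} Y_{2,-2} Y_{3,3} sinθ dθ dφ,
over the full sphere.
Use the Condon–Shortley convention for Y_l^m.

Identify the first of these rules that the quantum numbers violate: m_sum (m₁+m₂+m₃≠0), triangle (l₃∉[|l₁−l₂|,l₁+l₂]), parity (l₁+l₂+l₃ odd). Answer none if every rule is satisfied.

azimuthal sum: -1 − 2 + 3 = 0  ✓
2 ≤ 3 ≤ 6 (triangle on l)  ✓
L = 4 + 2 + 3 = 9 (odd)  ✗

parity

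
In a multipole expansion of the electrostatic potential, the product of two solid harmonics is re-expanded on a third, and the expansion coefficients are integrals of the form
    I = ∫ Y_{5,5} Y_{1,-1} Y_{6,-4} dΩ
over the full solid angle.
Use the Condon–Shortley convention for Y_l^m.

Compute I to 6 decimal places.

Checks pass: Σm=0; 12 even; l₃=6∈[4,6].
(2·5+1)(2·1+1)(2·6+1) = 429
Δ: 0! 10! 2! / 13! → 1/858
sum: t=0:+1/14400 = 1/14400
3j²(5 1 6; 0 0 0) = Δ·Π!·Σ² = 6/143  (sign +1)
sum: t=0:+1/7257600 = 1/7257600
3j²(5 1 6; 5 -1 -4) = Δ·Π!·Σ² = 1/858  (sign +1)
combine: 4πI² = 429·6/143·1/858 = 3/143
take √, sign +1: I = 0.04085899

0.040859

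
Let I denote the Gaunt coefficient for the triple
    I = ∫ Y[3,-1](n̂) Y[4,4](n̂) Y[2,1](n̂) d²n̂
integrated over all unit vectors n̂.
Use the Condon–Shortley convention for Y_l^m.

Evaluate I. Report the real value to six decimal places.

0.000000

-1 + 4 + 1 = 4 ≠ 0: azimuthal integral kills it; I = 0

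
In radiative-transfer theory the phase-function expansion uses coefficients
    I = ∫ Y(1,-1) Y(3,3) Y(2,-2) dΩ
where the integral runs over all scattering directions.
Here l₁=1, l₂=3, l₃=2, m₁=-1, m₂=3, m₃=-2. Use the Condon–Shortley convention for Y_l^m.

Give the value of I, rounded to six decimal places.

-0.319865

Rules hold: Σm=0, L=6 even, 2≤2≤4.
N = 3·7·5 = 105
Δ = 2!·0!·4!/7! = 1/105
Racah Σ t=1..1: t=1:−1/4 = -1/4
⇒ 3j(1 3 2; 0 0 0)² = 3/35, sgn -1
Racah Σ t=2..2: t=2:+1/48 = 1/48
⇒ 3j(1 3 2; -1 3 -2)² = 1/7, sgn +1
4πI² = N·(3j₀)²·(3jₘ)² = 9/7
I = -1·√(1.28571/4π) = -0.31986543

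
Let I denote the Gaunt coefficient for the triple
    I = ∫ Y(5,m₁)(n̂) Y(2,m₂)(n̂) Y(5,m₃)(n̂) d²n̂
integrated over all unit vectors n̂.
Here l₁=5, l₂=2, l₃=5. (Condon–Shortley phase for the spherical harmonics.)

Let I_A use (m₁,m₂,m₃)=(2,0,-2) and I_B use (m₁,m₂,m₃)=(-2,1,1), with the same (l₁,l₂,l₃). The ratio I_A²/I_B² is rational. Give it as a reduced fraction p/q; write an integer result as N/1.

Shared (l₁,l₂,l₃)=(5,2,5): N and (l;000)² cancel in I_A²/I_B².
A: Δ = 2!·8!·2!/13! = 1/38610; Racah Σ t=0..2: t=0:+1/2880 t=1:−1/1440 t=2:+1/20160 = -1/3360; ⇒ 3j(5 2 5; 2 0 -2)² = 6/715, sgn +1
B: Δ = 2!·8!·2!/13! = 1/38610; Racah Σ t=1..2: t=1:−1/2880 t=2:+1/1440 = 1/2880; ⇒ 3j(5 2 5; -2 1 1)² = 7/715, sgn +1
I_A²/I_B² = (6/715)/(7/715) = 6/7

6/7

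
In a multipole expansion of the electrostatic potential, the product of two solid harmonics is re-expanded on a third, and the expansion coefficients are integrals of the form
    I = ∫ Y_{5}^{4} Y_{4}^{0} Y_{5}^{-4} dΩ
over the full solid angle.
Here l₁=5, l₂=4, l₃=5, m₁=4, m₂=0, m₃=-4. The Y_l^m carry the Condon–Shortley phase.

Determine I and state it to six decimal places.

Rules hold: Σm=0, L=14 even, 1≤5≤9.
N = 11·9·11 = 1089
Δ = 4!·6!·4!/15! = 1/3153150
Racah Σ t=0..4: t=0:+1/69120 t=1:−1/1728 t=2:+1/576 t=3:−1/1728 t=4:+1/69120 = 7/11520
⇒ 3j(5 4 5; 0 0 0)² = 2/143, sgn -1
Racah Σ t=0..1: t=0:+1/69120 t=1:−1/25920 = -1/41472
⇒ 3j(5 4 5; 4 0 -4)² = 2/143, sgn +1
4πI² = N·(3j₀)²·(3jₘ)² = 36/169
I = -1·√(0.213018/4π) = -0.13019760

-0.130198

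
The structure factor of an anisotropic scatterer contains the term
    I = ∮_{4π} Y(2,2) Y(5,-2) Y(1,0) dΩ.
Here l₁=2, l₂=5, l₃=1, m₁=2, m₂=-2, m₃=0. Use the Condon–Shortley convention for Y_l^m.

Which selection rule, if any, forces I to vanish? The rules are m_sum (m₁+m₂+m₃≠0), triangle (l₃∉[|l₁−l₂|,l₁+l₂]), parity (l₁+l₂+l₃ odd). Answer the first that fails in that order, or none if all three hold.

Σmᵢ = 0  ✓
l₃∈[|l₁−l₂|,l₁+l₂]=[3,7], have l₃=1  ✗
Σlᵢ = 8 ⇒ even

triangle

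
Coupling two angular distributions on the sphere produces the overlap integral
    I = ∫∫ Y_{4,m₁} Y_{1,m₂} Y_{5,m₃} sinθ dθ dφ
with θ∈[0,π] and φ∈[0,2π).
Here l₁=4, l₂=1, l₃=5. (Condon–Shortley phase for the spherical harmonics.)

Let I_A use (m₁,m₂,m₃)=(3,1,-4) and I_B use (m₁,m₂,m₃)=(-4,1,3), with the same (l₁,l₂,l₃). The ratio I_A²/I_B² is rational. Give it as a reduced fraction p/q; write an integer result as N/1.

36/1

l's match ⇒ only the (l;m) 3-j factors differ between A and B.
A: triangle coeff Δ(4,1,5) = 1/495; Σ_t [0,0]: t=0:+1/10080 = 1/10080; (3j)²=4/55 [(4 1 5; 3 1 -4)], sign=-1
B: triangle coeff Δ(4,1,5) = 1/495; Σ_t [0,0]: t=0:+1/80640 = 1/80640; (3j)²=1/495 [(4 1 5; -4 1 3)], sign=+1
I_A²/I_B² = (4/55)/(1/495) = 36/1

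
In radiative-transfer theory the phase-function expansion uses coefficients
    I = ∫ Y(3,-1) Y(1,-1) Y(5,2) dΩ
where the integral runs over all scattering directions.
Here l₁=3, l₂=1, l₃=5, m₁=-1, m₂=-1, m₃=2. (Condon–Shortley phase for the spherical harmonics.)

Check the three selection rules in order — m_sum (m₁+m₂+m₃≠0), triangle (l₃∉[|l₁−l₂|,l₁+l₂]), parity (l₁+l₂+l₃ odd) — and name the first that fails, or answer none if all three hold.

m₁+m₂+m₃ = -1 − 1 + 2 = 0  ✓
triangle: |3−1|=2 ≤ l₃=5 ≤ 3+1=4  ✗
parity: l₁+l₂+l₃ = 9 is odd

triangle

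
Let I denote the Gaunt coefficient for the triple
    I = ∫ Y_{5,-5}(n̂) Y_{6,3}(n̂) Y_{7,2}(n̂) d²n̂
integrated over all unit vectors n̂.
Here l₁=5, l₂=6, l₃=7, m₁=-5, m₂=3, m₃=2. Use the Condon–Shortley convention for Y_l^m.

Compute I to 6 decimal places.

m-sum 0 ✓  L=18 even ✓  1≤7≤11 ✓
Π(2lᵢ+1) = 11×13×15 = 2145
triangle coeff Δ(5,6,7) = 1/174594420
Σ_t [0,4]: t=0:+1/4147200 t=1:−1/207360 t=2:+1/82944 t=3:−1/207360 t=4:+1/4147200 = 1/345600
(3j)²=420/46189 [(5 6 7; 0 0 0)], sign=-1
Σ_t [4,4]: t=4:+1/12441600 = 1/12441600
(3j)²=588/46189 [(5 6 7; -5 3 2)], sign=-1
⇒ 4πI² = 3704400/14919047
I = (+1)√(3704400/14919047/(4π)) = 0.14056703

0.140567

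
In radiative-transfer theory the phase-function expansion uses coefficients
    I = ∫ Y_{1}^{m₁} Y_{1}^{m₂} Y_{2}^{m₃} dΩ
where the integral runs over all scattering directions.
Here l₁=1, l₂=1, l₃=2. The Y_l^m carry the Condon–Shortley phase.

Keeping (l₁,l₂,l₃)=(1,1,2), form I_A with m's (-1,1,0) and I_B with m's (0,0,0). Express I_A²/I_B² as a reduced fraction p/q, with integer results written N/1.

1/4

Shared (l₁,l₂,l₃)=(1,1,2): N and (l;000)² cancel in I_A²/I_B².
A: Δ = 0!·2!·2!/5! = 1/30; Racah Σ t=0..0: t=0:+1/4 = 1/4; ⇒ 3j(1 1 2; -1 1 0)² = 1/30, sgn +1
B: Δ = 0!·2!·2!/5! = 1/30; Racah Σ t=0..0: t=0:+1/1 = 1/1; ⇒ 3j(1 1 2; 0 0 0)² = 2/15, sgn +1
I_A²/I_B² = (1/30)/(2/15) = 1/4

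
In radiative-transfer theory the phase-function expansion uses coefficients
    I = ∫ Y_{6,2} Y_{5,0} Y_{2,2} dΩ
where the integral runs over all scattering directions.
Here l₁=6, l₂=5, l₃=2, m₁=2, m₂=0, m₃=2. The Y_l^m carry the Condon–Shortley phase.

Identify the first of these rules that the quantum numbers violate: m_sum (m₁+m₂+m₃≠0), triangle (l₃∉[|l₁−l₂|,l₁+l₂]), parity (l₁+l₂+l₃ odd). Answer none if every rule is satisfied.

azimuthal sum: 2 + 0 + 2 = 4  ✗
1 ≤ 2 ≤ 11 (triangle on l)
L = 6 + 5 + 2 = 13 (odd)

m_sum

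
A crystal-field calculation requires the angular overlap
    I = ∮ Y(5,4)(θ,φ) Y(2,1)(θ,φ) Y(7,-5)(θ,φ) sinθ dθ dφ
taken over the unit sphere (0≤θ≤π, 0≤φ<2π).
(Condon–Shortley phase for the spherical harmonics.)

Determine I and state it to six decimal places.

-0.237707

m-sum 0 ✓  L=14 even ✓  3≤7≤7 ✓
Π(2lᵢ+1) = 11×5×15 = 825
triangle coeff Δ(5,2,7) = 1/15015
Σ_t [0,0]: t=0:+1/57600 = 1/57600
(3j)²=21/715 [(5 2 7; 0 0 0)], sign=-1
Σ_t [0,0]: t=0:+1/2177280 = 1/2177280
(3j)²=8/273 [(5 2 7; 4 1 -5)], sign=+1
⇒ 4πI² = 120/169
I = (-1)√(120/169/(4π)) = -0.23770720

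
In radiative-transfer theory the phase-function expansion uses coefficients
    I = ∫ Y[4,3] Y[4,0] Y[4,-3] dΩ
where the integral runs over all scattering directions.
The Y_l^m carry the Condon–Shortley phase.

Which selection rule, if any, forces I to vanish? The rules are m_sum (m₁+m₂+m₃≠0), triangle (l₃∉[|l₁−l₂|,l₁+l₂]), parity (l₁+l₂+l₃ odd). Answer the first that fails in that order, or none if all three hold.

none

Σmᵢ = 0  ✓
l₃∈[|l₁−l₂|,l₁+l₂]=[0,8], have l₃=4  ✓
Σlᵢ = 12 ⇒ even  ✓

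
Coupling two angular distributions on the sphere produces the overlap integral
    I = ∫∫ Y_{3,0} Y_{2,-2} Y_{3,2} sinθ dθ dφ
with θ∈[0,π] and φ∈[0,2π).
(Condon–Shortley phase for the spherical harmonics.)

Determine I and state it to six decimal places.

-0.188063

Rules hold: Σm=0, L=8 even, 1≤3≤5.
N = 7·5·7 = 245
Δ = 2!·4!·2!/9! = 1/3780
Racah Σ t=0..2: t=0:+1/24 t=1:−1/4 t=2:+1/24 = -1/6
⇒ 3j(3 2 3; 0 0 0)² = 4/105, sgn +1
Racah Σ t=0..0: t=0:+1/24 = 1/24
⇒ 3j(3 2 3; 0 -2 2)² = 1/21, sgn -1
4πI² = N·(3j₀)²·(3jₘ)² = 4/9
I = -1·√(0.444444/4π) = -0.18806319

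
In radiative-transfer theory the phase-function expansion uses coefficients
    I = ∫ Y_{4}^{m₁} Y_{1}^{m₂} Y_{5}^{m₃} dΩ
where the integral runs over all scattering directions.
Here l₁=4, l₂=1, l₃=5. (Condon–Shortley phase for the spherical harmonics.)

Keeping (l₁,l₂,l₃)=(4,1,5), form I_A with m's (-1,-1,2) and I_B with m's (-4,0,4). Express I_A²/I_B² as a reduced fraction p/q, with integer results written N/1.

7/3

Same 4,1,5: normalisation and zero-m 3j drop out of the ratio.
A: Δ: 0! 8! 2! / 11! → 1/495; sum: t=0:+1/1440 = 1/1440; 3j²(4 1 5; -1 -1 2) = Δ·Π!·Σ² = 7/165  (sign -1)
B: Δ: 0! 8! 2! / 11! → 1/495; sum: t=0:+1/40320 = 1/40320; 3j²(4 1 5; -4 0 4) = Δ·Π!·Σ² = 1/55  (sign -1)
I_A²/I_B² = (7/165)/(1/55) = 7/3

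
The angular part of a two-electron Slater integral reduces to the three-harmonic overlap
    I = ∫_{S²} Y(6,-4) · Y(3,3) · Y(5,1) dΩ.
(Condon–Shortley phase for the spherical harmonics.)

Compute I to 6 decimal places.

-0.190675

Checks pass: Σm=0; 14 even; l₃=5∈[3,9].
(2·6+1)(2·3+1)(2·5+1) = 1001
Δ: 4! 8! 2! / 15! → 1/675675
sum: t=1:−1/8640 t=2:+1/2304 t=3:−1/8640 = 7/34560
3j²(6 3 5; 0 0 0) = Δ·Π!·Σ² = 7/429  (sign -1)
sum: t=4:+1/69120 = 1/69120
3j²(6 3 5; -4 3 1) = Δ·Π!·Σ² = 4/143  (sign +1)
combine: 4πI² = 1001·7/429·4/143 = 196/429
take √, sign -1: I = -0.19067531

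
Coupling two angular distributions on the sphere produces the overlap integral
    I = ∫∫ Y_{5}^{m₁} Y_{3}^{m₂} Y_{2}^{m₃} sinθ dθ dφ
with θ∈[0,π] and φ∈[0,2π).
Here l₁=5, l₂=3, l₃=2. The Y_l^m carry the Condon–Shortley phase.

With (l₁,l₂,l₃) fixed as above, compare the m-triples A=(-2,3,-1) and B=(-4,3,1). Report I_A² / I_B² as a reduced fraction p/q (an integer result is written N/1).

Shared (l₁,l₂,l₃)=(5,3,2): N and (l;000)² cancel in I_A²/I_B².
A: Δ = 6!·4!·0!/11! = 1/2310; Racah Σ t=6..6: t=6:+1/4320 = 1/4320; ⇒ 3j(5 3 2; -2 3 -1)² = 1/330, sgn -1
B: Δ = 6!·4!·0!/11! = 1/2310; Racah Σ t=6..6: t=6:+1/4320 = 1/4320; ⇒ 3j(5 3 2; -4 3 1)² = 2/55, sgn -1
I_A²/I_B² = (1/330)/(2/55) = 1/12

1/12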